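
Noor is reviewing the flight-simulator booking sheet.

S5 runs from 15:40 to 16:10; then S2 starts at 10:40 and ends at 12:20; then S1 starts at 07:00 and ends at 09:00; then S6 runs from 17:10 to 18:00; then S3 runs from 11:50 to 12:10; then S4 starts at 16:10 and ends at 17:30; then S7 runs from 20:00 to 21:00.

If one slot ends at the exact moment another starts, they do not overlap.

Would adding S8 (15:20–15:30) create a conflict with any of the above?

S1: ends 09:00 at or before S8 starts 15:20 → clear.
S2: ends 12:20 at or before S8 starts 15:20 → clear.
S3: ends 12:10 at or before S8 starts 15:20 → clear.
S5: starts 15:40 at or after S8 ends 15:30 → clear.
S4: starts 16:10 at or after S8 ends 15:30 → clear.
S6: starts 17:10 at or after S8 ends 15:30 → clear.
S7: starts 20:00 at or after S8 ends 15:30 → clear.

No — it doesn't clash with anything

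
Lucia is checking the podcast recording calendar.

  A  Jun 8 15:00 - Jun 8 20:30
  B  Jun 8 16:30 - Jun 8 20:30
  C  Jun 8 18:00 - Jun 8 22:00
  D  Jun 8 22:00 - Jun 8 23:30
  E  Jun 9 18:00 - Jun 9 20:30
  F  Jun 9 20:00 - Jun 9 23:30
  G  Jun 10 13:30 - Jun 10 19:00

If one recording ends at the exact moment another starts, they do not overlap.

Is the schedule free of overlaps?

No

Sorted by start: A, B, C, D, E, F, G.
B starts before A ends → A and B overlap.
That's a conflict, so the schedule is not conflict-free.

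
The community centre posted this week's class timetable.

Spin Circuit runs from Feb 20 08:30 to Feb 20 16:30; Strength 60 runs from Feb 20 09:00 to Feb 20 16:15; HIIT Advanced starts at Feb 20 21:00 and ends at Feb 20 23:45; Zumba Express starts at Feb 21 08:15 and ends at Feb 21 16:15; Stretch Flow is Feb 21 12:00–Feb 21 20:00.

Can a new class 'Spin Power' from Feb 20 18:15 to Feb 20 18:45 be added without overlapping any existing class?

Yes — the slot is free

Spin Circuit: ends Feb 20 16:30 at or before Spin Power starts Feb 20 18:15 → clear.
Strength 60: ends Feb 20 16:15 at or before Spin Power starts Feb 20 18:15 → clear.
HIIT Advanced: starts Feb 20 21:00 at or after Spin Power ends Feb 20 18:45 → clear.
Zumba Express: starts Feb 21 08:15 at or after Spin Power ends Feb 20 18:45 → clear.
Stretch Flow: starts Feb 21 12:00 at or after Spin Power ends Feb 20 18:45 → clear.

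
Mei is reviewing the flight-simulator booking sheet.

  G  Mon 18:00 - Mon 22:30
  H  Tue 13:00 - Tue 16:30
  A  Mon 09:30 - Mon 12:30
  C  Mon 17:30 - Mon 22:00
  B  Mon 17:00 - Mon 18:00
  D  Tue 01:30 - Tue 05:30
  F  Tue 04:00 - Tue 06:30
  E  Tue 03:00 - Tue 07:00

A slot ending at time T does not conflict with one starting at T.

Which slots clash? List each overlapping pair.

B & C, C & G, D & E, D & F, E & F

Sorted by start: A, B, C, G, D, E, F, H.
B starts after A ends, so A has no further overlaps.
C starts before B ends → B and C overlap.
G starts exactly when B ends (back-to-back, no overlap), so B has no further overlaps.
G starts before C ends → C and G overlap.
D starts after C ends, so C has no further overlaps.
D starts after G ends, so G has no further overlaps.
E starts before D ends → D and E overlap.
F starts before D ends → D and F overlap.
H starts after D ends.
F starts before E ends → E and F overlap.
H starts after E ends.
H starts after F ends.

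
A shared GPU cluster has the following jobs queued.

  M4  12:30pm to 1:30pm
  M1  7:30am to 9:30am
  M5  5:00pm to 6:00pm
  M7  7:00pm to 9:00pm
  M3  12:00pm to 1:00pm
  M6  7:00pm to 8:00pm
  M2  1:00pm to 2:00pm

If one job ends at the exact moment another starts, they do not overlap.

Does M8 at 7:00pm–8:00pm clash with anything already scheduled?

M1: ends 9:30am at or before M8 starts 7:00pm → clear.
M3: ends 1:00pm at or before M8 starts 7:00pm → clear.
M4: ends 1:30pm at or before M8 starts 7:00pm → clear.
M2: ends 2:00pm at or before M8 starts 7:00pm → clear.
M5: ends 6:00pm at or before M8 starts 7:00pm → clear.
M6: starts 7:00pm before M8 ends 8:00pm, and ends 8:00pm after M8 starts 7:00pm → overlap.
M7: starts 7:00pm before M8 ends 8:00pm, and ends 9:00pm after M8 starts 7:00pm → overlap.
M8 overlaps M6, M7.

Yes — it overlaps M6, M7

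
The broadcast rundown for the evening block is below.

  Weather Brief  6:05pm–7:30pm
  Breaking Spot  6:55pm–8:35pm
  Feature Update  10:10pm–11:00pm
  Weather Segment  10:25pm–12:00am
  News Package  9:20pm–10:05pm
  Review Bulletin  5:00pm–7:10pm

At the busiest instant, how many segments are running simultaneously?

Walk through starts and ends in time order (an end at T is processed before a start at T):
5:00pm start Review Bulletin → 1
6:05pm start Weather Brief → 2
6:55pm start Breaking Spot → 3
7:10pm end Review Bulletin → 2
7:30pm end Weather Brief → 1
8:35pm end Breaking Spot → 0
9:20pm start News Package → 1
10:05pm end News Package → 0
10:10pm start Feature Update → 1
10:25pm start Weather Segment → 2
11:00pm end Feature Update → 1
12:00am end Weather Segment → 0
Peak is 3, at 6:55pm (Breaking Spot, Review Bulletin, Weather Brief).

3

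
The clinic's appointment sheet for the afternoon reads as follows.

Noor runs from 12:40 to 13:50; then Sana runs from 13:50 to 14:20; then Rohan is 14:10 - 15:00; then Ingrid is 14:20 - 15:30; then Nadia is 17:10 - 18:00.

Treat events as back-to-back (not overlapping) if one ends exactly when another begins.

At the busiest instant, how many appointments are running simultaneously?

2

Sweep the timeline, counting +1 at each start and −1 at each end (ends before starts at a tie):
12:40 start Noor → 1
13:50 end Noor → 0
13:50 start Sana → 1
14:10 start Rohan → 2
14:20 end Sana → 1
14:20 start Ingrid → 2
15:00 end Rohan → 1
15:30 end Ingrid → 0
17:10 start Nadia → 1
18:00 end Nadia → 0
Peak is 2, at 14:10 (Rohan, Sana).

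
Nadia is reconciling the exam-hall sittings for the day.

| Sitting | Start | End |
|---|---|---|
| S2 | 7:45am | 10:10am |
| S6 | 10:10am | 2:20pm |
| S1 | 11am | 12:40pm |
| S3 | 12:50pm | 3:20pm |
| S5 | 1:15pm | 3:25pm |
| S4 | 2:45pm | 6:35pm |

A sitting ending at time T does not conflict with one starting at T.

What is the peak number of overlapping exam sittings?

Sort all start/end points and keep a running count:
7:45am start S2 → 1
10:10am end S2 → 0
10:10am start S6 → 1
11am start S1 → 2
12:40pm end S1 → 1
12:50pm start S3 → 2
1:15pm start S5 → 3
2:20pm end S6 → 2
2:45pm start S4 → 3
3:20pm end S3 → 2
3:25pm end S5 → 1
6:35pm end S4 → 0
Peak is 3, at 1:15pm (S3, S5, S6).

3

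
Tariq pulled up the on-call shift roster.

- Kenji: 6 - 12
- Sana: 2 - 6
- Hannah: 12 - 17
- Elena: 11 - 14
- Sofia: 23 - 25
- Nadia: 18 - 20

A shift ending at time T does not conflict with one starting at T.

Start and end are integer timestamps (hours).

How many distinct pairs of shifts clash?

2

Check each pair: they overlap iff neither finishes before the other starts.
Sorted by start: Sana, Kenji, Elena, Hannah, Nadia, Sofia.
Kenji starts exactly when Sana ends (back-to-back, no overlap) — done with Sana.
Elena starts before Kenji ends → Kenji and Elena overlap.
Hannah starts exactly when Kenji ends (back-to-back, no overlap) — done with Kenji.
Hannah starts before Elena ends → Elena and Hannah overlap.
Nadia starts after Elena ends — done with Elena.
Nadia starts after Hannah ends — done with Hannah.
Sofia starts after Nadia ends.
Overlapping pairs: Elena & Hannah, Elena & Kenji — 2 in total.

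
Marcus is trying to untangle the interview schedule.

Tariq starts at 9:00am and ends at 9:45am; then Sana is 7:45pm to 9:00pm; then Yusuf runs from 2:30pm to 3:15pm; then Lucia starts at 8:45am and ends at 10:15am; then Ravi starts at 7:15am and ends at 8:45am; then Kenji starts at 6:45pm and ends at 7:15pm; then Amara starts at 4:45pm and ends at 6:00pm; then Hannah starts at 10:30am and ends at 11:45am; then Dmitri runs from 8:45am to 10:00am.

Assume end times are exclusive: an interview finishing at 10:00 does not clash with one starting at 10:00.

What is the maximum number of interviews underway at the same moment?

Sort all start/end points and keep a running count:
7:15am start Ravi → 1
8:45am end Ravi → 0
8:45am start Dmitri → 1
8:45am start Lucia → 2
9:00am start Tariq → 3
9:45am end Tariq → 2
10:00am end Dmitri → 1
10:15am end Lucia → 0
10:30am start Hannah → 1
11:45am end Hannah → 0
2:30pm start Yusuf → 1
3:15pm end Yusuf → 0
4:45pm start Amara → 1
6:00pm end Amara → 0
6:45pm start Kenji → 1
7:15pm end Kenji → 0
7:45pm start Sana → 1
9:00pm end Sana → 0
Peak is 3, at 9:00am (Dmitri, Lucia, Tariq).

3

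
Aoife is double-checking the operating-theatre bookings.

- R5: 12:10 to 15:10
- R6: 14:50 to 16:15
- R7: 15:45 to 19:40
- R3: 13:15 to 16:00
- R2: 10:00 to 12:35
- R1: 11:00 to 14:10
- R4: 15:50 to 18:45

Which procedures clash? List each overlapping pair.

Sorted by start: R2, R1, R5, R3, R6, R7, R4.
R1 starts before R2 ends → R2 and R1 overlap.
R5 starts before R2 ends → R2 and R5 overlap.
R3 starts after R2 ends, so R2 has no further overlaps.
R5 starts before R1 ends → R1 and R5 overlap.
R3 starts before R1 ends → R1 and R3 overlap.
R6 starts after R1 ends, so R1 has no further overlaps.
R3 starts before R5 ends → R5 and R3 overlap.
R6 starts before R5 ends → R5 and R6 overlap.
R7 starts after R5 ends, so R5 has no further overlaps.
R6 starts before R3 ends → R3 and R6 overlap.
R7 starts before R3 ends → R3 and R7 overlap.
R4 starts before R3 ends → R3 and R4 overlap.
R7 starts before R6 ends → R6 and R7 overlap.
R4 starts before R6 ends → R6 and R4 overlap.
R4 starts before R7 ends → R7 and R4 overlap.

R1 & R2, R1 & R3, R1 & R5, R2 & R5, R3 & R4, R3 & R5, R3 & R6, R3 & R7, R4 & R6, R4 & R7, R5 & R6, R6 & R7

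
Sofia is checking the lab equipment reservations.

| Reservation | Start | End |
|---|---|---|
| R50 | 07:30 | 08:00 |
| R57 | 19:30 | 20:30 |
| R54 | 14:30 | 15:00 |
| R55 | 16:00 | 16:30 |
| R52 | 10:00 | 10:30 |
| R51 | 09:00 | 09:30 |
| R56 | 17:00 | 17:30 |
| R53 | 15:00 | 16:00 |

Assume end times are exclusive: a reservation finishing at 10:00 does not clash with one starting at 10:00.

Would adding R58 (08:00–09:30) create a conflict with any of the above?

Yes — it overlaps R51

R50: ends 08:00 at or before R58 starts 08:00 → clear.
R51: starts 09:00 before R58 ends 09:30, and ends 09:30 after R58 starts 08:00 → overlap.
R52: starts 10:00 at or after R58 ends 09:30 → clear.
R54: starts 14:30 at or after R58 ends 09:30 → clear.
R53: starts 15:00 at or after R58 ends 09:30 → clear.
R55: starts 16:00 at or after R58 ends 09:30 → clear.
R56: starts 17:00 at or after R58 ends 09:30 → clear.
R57: starts 19:30 at or after R58 ends 09:30 → clear.
R58 overlaps R51.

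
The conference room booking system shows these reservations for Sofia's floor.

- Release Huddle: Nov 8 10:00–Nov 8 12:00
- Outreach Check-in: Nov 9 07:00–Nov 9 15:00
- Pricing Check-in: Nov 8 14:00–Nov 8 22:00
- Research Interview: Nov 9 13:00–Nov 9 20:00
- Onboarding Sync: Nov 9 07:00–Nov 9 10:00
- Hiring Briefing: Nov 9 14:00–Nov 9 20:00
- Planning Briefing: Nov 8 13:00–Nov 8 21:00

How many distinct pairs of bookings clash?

Sorted by start: Release Huddle, Planning Briefing, Pricing Check-in, Outreach Check-in, Onboarding Sync, Research Interview, Hiring Briefing.
Planning Briefing starts after Release Huddle ends, so Release Huddle has no further overlaps.
Pricing Check-in starts before Planning Briefing ends → Planning Briefing and Pricing Check-in overlap.
Outreach Check-in starts after Planning Briefing ends, so Planning Briefing has no further overlaps.
Outreach Check-in starts after Pricing Check-in ends, so Pricing Check-in has no further overlaps.
Onboarding Sync starts before Outreach Check-in ends → Outreach Check-in and Onboarding Sync overlap.
Research Interview starts before Outreach Check-in ends → Outreach Check-in and Research Interview overlap.
Hiring Briefing starts before Outreach Check-in ends → Outreach Check-in and Hiring Briefing overlap.
Research Interview starts after Onboarding Sync ends, so Onboarding Sync has no further overlaps.
Hiring Briefing starts before Research Interview ends → Research Interview and Hiring Briefing overlap.
Overlapping pairs: Hiring Briefing & Outreach Check-in, Hiring Briefing & Research Interview, Onboarding Sync & Outreach Check-in, Outreach Check-in & Research Interview, Planning Briefing & Pricing Check-in — 5 in total.

5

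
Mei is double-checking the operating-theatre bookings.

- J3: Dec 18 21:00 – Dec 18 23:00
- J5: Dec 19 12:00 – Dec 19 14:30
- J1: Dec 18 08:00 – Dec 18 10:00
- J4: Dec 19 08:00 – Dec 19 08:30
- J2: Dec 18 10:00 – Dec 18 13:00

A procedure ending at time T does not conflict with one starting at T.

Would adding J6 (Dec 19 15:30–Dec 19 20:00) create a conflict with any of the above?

J1: ends Dec 18 10:00 at or before J6 starts Dec 19 15:30 → clear.
J2: ends Dec 18 13:00 at or before J6 starts Dec 19 15:30 → clear.
J3: ends Dec 18 23:00 at or before J6 starts Dec 19 15:30 → clear.
J4: ends Dec 19 08:30 at or before J6 starts Dec 19 15:30 → clear.
J5: ends Dec 19 14:30 at or before J6 starts Dec 19 15:30 → clear.

No — it doesn't clash with anything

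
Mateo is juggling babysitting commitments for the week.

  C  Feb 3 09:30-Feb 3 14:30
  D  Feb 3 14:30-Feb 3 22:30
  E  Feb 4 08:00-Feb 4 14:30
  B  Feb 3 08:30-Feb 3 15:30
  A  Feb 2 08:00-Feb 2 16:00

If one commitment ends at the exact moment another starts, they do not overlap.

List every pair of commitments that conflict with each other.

B & C, B & D

Check each pair: they overlap iff neither finishes before the other starts.
Sorted by start: A, B, C, D, E.
B starts after A ends, so nothing later overlaps A either.
C starts before B ends → B and C overlap.
D starts before B ends → B and D overlap.
E starts after B ends.
D starts exactly when C ends (back-to-back, no overlap), so nothing later overlaps C either.
E starts after D ends.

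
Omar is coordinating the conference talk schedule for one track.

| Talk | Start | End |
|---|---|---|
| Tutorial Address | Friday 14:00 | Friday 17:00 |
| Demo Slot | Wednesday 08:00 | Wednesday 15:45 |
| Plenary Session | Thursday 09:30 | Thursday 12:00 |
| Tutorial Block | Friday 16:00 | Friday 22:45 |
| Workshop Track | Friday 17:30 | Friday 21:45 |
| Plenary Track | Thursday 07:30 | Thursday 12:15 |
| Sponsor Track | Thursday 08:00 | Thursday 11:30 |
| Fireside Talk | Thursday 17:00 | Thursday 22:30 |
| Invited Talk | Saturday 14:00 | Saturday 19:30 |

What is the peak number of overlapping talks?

Sweep the timeline, counting +1 at each start and −1 at each end (ends before starts at a tie):
Wednesday 08:00 start Demo Slot → 1
Wednesday 15:45 end Demo Slot → 0
Thursday 07:30 start Plenary Track → 1
Thursday 08:00 start Sponsor Track → 2
Thursday 09:30 start Plenary Session → 3
Thursday 11:30 end Sponsor Track → 2
Thursday 12:00 end Plenary Session → 1
Thursday 12:15 end Plenary Track → 0
Thursday 17:00 start Fireside Talk → 1
Thursday 22:30 end Fireside Talk → 0
Friday 14:00 start Tutorial Address → 1
Friday 16:00 start Tutorial Block → 2
Friday 17:00 end Tutorial Address → 1
Friday 17:30 start Workshop Track → 2
Friday 21:45 end Workshop Track → 1
Friday 22:45 end Tutorial Block → 0
Saturday 14:00 start Invited Talk → 1
Saturday 19:30 end Invited Talk → 0
Peak is 3, at Thursday 09:30 (Plenary Session, Plenary Track, Sponsor Track).

3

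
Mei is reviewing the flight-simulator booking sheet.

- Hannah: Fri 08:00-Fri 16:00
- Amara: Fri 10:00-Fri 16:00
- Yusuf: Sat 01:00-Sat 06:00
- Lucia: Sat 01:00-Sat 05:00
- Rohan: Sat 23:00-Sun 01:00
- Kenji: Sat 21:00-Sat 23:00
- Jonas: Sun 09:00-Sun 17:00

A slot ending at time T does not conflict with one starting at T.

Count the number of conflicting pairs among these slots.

2

Two intervals overlap when each starts before the other ends.
Sorted by start: Hannah, Amara, Yusuf, Lucia, Kenji, Rohan, Jonas.
Amara starts before Hannah ends → Hannah and Amara overlap.
Yusuf starts after Hannah ends; Hannah is clear from here.
Yusuf starts after Amara ends; Amara is clear from here.
Lucia starts before Yusuf ends → Yusuf and Lucia overlap.
Kenji starts after Yusuf ends; Yusuf is clear from here.
Kenji starts after Lucia ends; Lucia is clear from here.
Rohan starts exactly when Kenji ends (back-to-back, no overlap); Kenji is clear from here.
Jonas starts after Rohan ends.
Overlapping pairs: Amara & Hannah, Lucia & Yusuf — 2 in total.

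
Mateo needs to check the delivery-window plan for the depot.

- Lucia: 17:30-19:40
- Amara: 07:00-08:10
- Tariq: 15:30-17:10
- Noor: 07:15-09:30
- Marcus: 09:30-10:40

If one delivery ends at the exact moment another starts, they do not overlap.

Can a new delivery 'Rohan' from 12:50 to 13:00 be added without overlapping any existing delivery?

Amara: ends 08:10 at or before Rohan starts 12:50 → clear.
Noor: ends 09:30 at or before Rohan starts 12:50 → clear.
Marcus: ends 10:40 at or before Rohan starts 12:50 → clear.
Tariq: starts 15:30 at or after Rohan ends 13:00 → clear.
Lucia: starts 17:30 at or after Rohan ends 13:00 → clear.

Yes — the slot is free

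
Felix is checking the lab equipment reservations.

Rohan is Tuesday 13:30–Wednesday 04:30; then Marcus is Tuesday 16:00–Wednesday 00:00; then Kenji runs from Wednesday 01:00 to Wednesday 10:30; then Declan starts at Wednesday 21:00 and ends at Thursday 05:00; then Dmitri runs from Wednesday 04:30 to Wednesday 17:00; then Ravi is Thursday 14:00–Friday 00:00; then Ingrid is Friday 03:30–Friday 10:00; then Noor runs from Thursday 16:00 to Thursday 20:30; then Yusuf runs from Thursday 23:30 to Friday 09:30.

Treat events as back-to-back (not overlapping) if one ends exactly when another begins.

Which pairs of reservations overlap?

Check each pair: they overlap iff neither finishes before the other starts.
Sorted by start: Rohan, Marcus, Kenji, Dmitri, Declan, Ravi, Noor, Yusuf, Ingrid.
Marcus starts before Rohan ends → Rohan and Marcus overlap.
Kenji starts before Rohan ends → Rohan and Kenji overlap.
Dmitri starts exactly when Rohan ends (back-to-back, no overlap), so Rohan has no further overlaps.
Kenji starts after Marcus ends, so Marcus has no further overlaps.
Dmitri starts before Kenji ends → Kenji and Dmitri overlap.
Declan starts after Kenji ends, so Kenji has no further overlaps.
Declan starts after Dmitri ends, so Dmitri has no further overlaps.
Ravi starts after Declan ends, so Declan has no further overlaps.
Noor starts before Ravi ends → Ravi and Noor overlap.
Yusuf starts before Ravi ends → Ravi and Yusuf overlap.
Ingrid starts after Ravi ends.
Yusuf starts after Noor ends, so Noor has no further overlaps.
Ingrid starts before Yusuf ends → Yusuf and Ingrid overlap.

Dmitri & Kenji, Ingrid & Yusuf, Kenji & Rohan, Marcus & Rohan, Noor & Ravi, Ravi & Yusuf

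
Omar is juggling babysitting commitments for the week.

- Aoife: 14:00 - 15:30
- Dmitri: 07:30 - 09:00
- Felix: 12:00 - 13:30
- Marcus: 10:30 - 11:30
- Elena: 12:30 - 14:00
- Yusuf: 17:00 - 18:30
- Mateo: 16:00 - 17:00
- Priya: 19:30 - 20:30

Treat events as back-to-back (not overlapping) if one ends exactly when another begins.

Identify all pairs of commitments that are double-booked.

Sorted by start: Dmitri, Marcus, Felix, Elena, Aoife, Mateo, Yusuf, Priya.
Marcus starts after Dmitri ends, so Dmitri has no further overlaps.
Felix starts after Marcus ends, so Marcus has no further overlaps.
Elena starts before Felix ends → Felix and Elena overlap.
Aoife starts after Felix ends, so Felix has no further overlaps.
Aoife starts exactly when Elena ends (back-to-back, no overlap), so Elena has no further overlaps.
Mateo starts after Aoife ends, so Aoife has no further overlaps.
Yusuf starts exactly when Mateo ends (back-to-back, no overlap), so Mateo has no further overlaps.
Priya starts after Yusuf ends.

Elena & Felix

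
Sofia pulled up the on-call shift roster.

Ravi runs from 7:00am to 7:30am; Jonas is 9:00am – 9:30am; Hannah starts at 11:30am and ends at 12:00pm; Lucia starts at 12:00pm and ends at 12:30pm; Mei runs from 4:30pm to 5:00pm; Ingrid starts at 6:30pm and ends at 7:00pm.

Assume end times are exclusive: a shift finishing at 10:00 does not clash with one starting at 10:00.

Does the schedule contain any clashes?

No

Sorted by start: Ravi, Jonas, Hannah, Lucia, Mei, Ingrid.
Jonas starts after Ravi ends; Ravi is clear from here.
Hannah starts after Jonas ends; Jonas is clear from here.
Lucia starts exactly when Hannah ends (back-to-back, no overlap); Hannah is clear from here.
Mei starts after Lucia ends; Lucia is clear from here.
Ingrid starts after Mei ends.
Every pair is clear; the schedule has no overlaps.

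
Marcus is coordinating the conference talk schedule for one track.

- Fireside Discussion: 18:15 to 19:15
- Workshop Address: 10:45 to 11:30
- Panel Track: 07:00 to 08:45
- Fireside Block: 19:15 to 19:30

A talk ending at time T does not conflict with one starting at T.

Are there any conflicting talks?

No

Two intervals overlap when each starts before the other ends.
Sorted by start: Panel Track, Workshop Address, Fireside Discussion, Fireside Block.
Workshop Address starts after Panel Track ends; Panel Track is clear from here.
Fireside Discussion starts after Workshop Address ends; Workshop Address is clear from here.
Fireside Block starts exactly when Fireside Discussion ends (back-to-back, no overlap).
Every pair is clear; the schedule has no overlaps.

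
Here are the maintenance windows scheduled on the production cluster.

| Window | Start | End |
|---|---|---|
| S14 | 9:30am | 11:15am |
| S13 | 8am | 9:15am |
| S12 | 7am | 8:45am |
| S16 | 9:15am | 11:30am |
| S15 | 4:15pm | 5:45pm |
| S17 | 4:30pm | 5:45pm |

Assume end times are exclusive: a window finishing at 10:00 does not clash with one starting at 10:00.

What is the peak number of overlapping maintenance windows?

Sort all start/end points and keep a running count:
7am start S12 → 1
8am start S13 → 2
8:45am end S12 → 1
9:15am end S13 → 0
9:15am start S16 → 1
9:30am start S14 → 2
11:15am end S14 → 1
11:30am end S16 → 0
4:15pm start S15 → 1
4:30pm start S17 → 2
5:45pm end S15 → 1
5:45pm end S17 → 0
Peak is 2, at 8am (S12, S13).

2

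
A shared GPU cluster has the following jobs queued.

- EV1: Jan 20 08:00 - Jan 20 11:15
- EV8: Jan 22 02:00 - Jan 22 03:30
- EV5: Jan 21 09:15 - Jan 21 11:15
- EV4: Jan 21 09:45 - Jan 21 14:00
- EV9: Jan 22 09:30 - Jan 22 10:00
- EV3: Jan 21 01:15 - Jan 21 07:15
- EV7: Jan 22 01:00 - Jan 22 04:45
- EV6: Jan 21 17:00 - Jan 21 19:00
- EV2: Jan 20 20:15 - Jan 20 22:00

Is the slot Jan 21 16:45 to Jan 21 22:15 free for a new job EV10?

No — it overlaps EV6

EV1: ends Jan 20 11:15 at or before EV10 starts Jan 21 16:45 → clear.
EV2: ends Jan 20 22:00 at or before EV10 starts Jan 21 16:45 → clear.
EV3: ends Jan 21 07:15 at or before EV10 starts Jan 21 16:45 → clear.
EV5: ends Jan 21 11:15 at or before EV10 starts Jan 21 16:45 → clear.
EV4: ends Jan 21 14:00 at or before EV10 starts Jan 21 16:45 → clear.
EV6: starts Jan 21 17:00 before EV10 ends Jan 21 22:15, and ends Jan 21 19:00 after EV10 starts Jan 21 16:45 → overlap.
EV7: starts Jan 22 01:00 at or after EV10 ends Jan 21 22:15 → clear.
EV8: starts Jan 22 02:00 at or after EV10 ends Jan 21 22:15 → clear.
EV9: starts Jan 22 09:30 at or after EV10 ends Jan 21 22:15 → clear.
EV10 overlaps EV6.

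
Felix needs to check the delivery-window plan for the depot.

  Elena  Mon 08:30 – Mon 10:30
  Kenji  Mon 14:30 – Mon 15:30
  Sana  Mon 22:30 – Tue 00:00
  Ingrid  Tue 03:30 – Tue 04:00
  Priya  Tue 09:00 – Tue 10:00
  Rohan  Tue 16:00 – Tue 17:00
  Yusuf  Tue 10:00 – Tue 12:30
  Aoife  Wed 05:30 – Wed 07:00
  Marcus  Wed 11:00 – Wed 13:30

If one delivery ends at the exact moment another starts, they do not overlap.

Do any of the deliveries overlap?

No

Sorted by start: Elena, Kenji, Sana, Ingrid, Priya, Yusuf, Rohan, Aoife, Marcus.
Kenji starts after Elena ends — done with Elena.
Sana starts after Kenji ends — done with Kenji.
Ingrid starts after Sana ends — done with Sana.
Priya starts after Ingrid ends — done with Ingrid.
Yusuf starts exactly when Priya ends (back-to-back, no overlap) — done with Priya.
Rohan starts after Yusuf ends — done with Yusuf.
Aoife starts after Rohan ends — done with Rohan.
Marcus starts after Aoife ends.
Every pair is clear; the schedule has no overlaps.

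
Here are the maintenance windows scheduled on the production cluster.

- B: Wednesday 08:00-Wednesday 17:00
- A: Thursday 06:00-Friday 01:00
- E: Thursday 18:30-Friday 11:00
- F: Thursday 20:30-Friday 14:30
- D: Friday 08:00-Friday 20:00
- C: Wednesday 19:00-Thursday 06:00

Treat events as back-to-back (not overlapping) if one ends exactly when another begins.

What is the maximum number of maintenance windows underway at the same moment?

3

Sweep the timeline, counting +1 at each start and −1 at each end (ends before starts at a tie):
Wednesday 08:00 start B → 1
Wednesday 17:00 end B → 0
Wednesday 19:00 start C → 1
Thursday 06:00 end C → 0
Thursday 06:00 start A → 1
Thursday 18:30 start E → 2
Thursday 20:30 start F → 3
Friday 01:00 end A → 2
Friday 08:00 start D → 3
Friday 11:00 end E → 2
Friday 14:30 end F → 1
Friday 20:00 end D → 0
Peak is 3, at Thursday 20:30 (A, E, F).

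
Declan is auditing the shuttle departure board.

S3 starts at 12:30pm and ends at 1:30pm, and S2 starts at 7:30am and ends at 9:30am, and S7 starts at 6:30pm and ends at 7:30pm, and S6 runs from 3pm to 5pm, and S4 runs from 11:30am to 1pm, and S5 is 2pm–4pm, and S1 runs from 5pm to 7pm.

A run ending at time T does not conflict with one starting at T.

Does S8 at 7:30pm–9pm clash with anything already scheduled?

No — it doesn't clash with anything

S2: ends 9:30am at or before S8 starts 7:30pm → clear.
S4: ends 1pm at or before S8 starts 7:30pm → clear.
S3: ends 1:30pm at or before S8 starts 7:30pm → clear.
S5: ends 4pm at or before S8 starts 7:30pm → clear.
S6: ends 5pm at or before S8 starts 7:30pm → clear.
S1: ends 7pm at or before S8 starts 7:30pm → clear.
S7: ends 7:30pm at or before S8 starts 7:30pm → clear.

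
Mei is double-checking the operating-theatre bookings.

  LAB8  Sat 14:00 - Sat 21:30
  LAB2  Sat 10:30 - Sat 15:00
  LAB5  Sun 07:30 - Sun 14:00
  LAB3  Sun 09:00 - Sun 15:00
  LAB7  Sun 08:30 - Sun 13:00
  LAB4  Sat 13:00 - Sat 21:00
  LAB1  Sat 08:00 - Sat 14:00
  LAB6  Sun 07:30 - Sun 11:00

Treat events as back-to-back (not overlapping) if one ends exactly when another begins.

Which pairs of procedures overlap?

Sorted by start: LAB1, LAB2, LAB4, LAB8, LAB5, LAB6, LAB7, LAB3.
LAB2 starts before LAB1 ends → LAB1 and LAB2 overlap.
LAB4 starts before LAB1 ends → LAB1 and LAB4 overlap.
LAB8 starts exactly when LAB1 ends (back-to-back, no overlap), so LAB1 has no further overlaps.
LAB4 starts before LAB2 ends → LAB2 and LAB4 overlap.
LAB8 starts before LAB2 ends → LAB2 and LAB8 overlap.
LAB5 starts after LAB2 ends, so LAB2 has no further overlaps.
LAB8 starts before LAB4 ends → LAB4 and LAB8 overlap.
LAB5 starts after LAB4 ends, so LAB4 has no further overlaps.
LAB5 starts after LAB8 ends, so LAB8 has no further overlaps.
LAB6 starts before LAB5 ends → LAB5 and LAB6 overlap.
LAB7 starts before LAB5 ends → LAB5 and LAB7 overlap.
LAB3 starts before LAB5 ends → LAB5 and LAB3 overlap.
LAB7 starts before LAB6 ends → LAB6 and LAB7 overlap.
LAB3 starts before LAB6 ends → LAB6 and LAB3 overlap.
LAB3 starts before LAB7 ends → LAB7 and LAB3 overlap.

LAB1 & LAB2, LAB1 & LAB4, LAB2 & LAB4, LAB2 & LAB8, LAB3 & LAB5, LAB3 & LAB6, LAB3 & LAB7, LAB4 & LAB8, LAB5 & LAB6, LAB5 & LAB7, LAB6 & LAB7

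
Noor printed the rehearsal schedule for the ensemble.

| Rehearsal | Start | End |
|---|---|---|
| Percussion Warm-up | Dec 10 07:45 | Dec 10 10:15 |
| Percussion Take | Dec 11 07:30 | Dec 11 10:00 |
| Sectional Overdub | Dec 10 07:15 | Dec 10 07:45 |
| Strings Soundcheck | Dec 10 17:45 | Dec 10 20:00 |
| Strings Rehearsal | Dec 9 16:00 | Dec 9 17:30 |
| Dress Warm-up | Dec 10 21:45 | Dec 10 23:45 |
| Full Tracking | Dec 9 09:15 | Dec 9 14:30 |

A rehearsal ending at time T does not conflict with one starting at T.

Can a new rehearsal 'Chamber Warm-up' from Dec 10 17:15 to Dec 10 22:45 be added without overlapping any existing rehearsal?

Full Tracking: ends Dec 9 14:30 at or before Chamber Warm-up starts Dec 10 17:15 → clear.
Strings Rehearsal: ends Dec 9 17:30 at or before Chamber Warm-up starts Dec 10 17:15 → clear.
Sectional Overdub: ends Dec 10 07:45 at or before Chamber Warm-up starts Dec 10 17:15 → clear.
Percussion Warm-up: ends Dec 10 10:15 at or before Chamber Warm-up starts Dec 10 17:15 → clear.
Strings Soundcheck: starts Dec 10 17:45 before Chamber Warm-up ends Dec 10 22:45, and ends Dec 10 20:00 after Chamber Warm-up starts Dec 10 17:15 → overlap.
Dress Warm-up: starts Dec 10 21:45 before Chamber Warm-up ends Dec 10 22:45, and ends Dec 10 23:45 after Chamber Warm-up starts Dec 10 17:15 → overlap.
Percussion Take: starts Dec 11 07:30 at or after Chamber Warm-up ends Dec 10 22:45 → clear.
Chamber Warm-up overlaps Strings Soundcheck, Dress Warm-up.

No — it overlaps Dress Warm-up, Strings Soundcheck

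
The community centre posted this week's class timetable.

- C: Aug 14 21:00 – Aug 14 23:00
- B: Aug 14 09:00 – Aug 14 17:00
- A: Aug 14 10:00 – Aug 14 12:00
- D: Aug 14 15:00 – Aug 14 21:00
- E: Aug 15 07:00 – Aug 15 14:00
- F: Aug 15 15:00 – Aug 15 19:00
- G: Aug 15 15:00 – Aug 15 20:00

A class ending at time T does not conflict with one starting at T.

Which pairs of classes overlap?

A & B, B & D, F & G

Two intervals overlap when each starts before the other ends.
Sorted by start: B, A, D, C, E, F, G.
A starts before B ends → B and A overlap.
D starts before B ends → B and D overlap.
C starts after B ends — done with B.
D starts after A ends — done with A.
C starts exactly when D ends (back-to-back, no overlap) — done with D.
E starts after C ends — done with C.
F starts after E ends — done with E.
G starts before F ends → F and G overlap.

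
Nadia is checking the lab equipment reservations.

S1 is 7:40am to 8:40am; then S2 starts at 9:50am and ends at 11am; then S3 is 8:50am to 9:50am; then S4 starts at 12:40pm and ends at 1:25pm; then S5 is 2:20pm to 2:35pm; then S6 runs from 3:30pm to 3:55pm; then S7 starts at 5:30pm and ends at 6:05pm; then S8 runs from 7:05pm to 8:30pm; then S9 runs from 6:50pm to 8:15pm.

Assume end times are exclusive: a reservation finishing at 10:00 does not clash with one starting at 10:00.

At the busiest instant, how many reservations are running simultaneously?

Sort all start/end points and keep a running count:
7:40am start S1 → 1
8:40am end S1 → 0
8:50am start S3 → 1
9:50am end S3 → 0
9:50am start S2 → 1
11am end S2 → 0
12:40pm start S4 → 1
1:25pm end S4 → 0
2:20pm start S5 → 1
2:35pm end S5 → 0
3:30pm start S6 → 1
3:55pm end S6 → 0
5:30pm start S7 → 1
6:05pm end S7 → 0
6:50pm start S9 → 1
7:05pm start S8 → 2
8:15pm end S9 → 1
8:30pm end S8 → 0
Peak is 2, at 7:05pm (S8, S9).

2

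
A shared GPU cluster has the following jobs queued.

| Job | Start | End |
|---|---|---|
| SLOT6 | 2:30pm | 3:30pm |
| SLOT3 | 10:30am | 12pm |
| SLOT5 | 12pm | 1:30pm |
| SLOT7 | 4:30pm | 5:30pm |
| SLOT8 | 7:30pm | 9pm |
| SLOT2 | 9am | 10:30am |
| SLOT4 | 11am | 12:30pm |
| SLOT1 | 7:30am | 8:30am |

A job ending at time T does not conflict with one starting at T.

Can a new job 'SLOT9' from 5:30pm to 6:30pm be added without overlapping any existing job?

Yes — the slot is free

SLOT1: ends 8:30am at or before SLOT9 starts 5:30pm → clear.
SLOT2: ends 10:30am at or before SLOT9 starts 5:30pm → clear.
SLOT3: ends 12pm at or before SLOT9 starts 5:30pm → clear.
SLOT4: ends 12:30pm at or before SLOT9 starts 5:30pm → clear.
SLOT5: ends 1:30pm at or before SLOT9 starts 5:30pm → clear.
SLOT6: ends 3:30pm at or before SLOT9 starts 5:30pm → clear.
SLOT7: ends 5:30pm at or before SLOT9 starts 5:30pm → clear.
SLOT8: starts 7:30pm at or after SLOT9 ends 6:30pm → clear.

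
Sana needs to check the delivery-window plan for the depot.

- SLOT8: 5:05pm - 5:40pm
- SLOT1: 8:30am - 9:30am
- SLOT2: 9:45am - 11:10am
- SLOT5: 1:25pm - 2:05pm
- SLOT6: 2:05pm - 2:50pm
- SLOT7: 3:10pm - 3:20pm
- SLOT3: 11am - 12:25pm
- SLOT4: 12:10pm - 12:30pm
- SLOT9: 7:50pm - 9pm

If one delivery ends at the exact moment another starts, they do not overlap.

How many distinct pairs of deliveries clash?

2

Check each pair: they overlap iff neither finishes before the other starts.
Sorted by start: SLOT1, SLOT2, SLOT3, SLOT4, SLOT5, SLOT6, SLOT7, SLOT8, SLOT9.
SLOT2 starts after SLOT1 ends, so nothing later overlaps SLOT1 either.
SLOT3 starts before SLOT2 ends → SLOT2 and SLOT3 overlap.
SLOT4 starts after SLOT2 ends, so nothing later overlaps SLOT2 either.
SLOT4 starts before SLOT3 ends → SLOT3 and SLOT4 overlap.
SLOT5 starts after SLOT3 ends, so nothing later overlaps SLOT3 either.
SLOT5 starts after SLOT4 ends, so nothing later overlaps SLOT4 either.
SLOT6 starts exactly when SLOT5 ends (back-to-back, no overlap), so nothing later overlaps SLOT5 either.
SLOT7 starts after SLOT6 ends, so nothing later overlaps SLOT6 either.
SLOT8 starts after SLOT7 ends, so nothing later overlaps SLOT7 either.
SLOT9 starts after SLOT8 ends.
Overlapping pairs: SLOT2 & SLOT3, SLOT3 & SLOT4 — 2 in total.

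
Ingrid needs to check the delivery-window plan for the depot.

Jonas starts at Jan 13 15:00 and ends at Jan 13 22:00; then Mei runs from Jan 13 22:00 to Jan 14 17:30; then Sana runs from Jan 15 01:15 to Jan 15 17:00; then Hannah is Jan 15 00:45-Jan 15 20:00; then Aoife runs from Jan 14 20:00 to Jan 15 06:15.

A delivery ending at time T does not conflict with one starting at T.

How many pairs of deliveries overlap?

3

Two intervals overlap when each starts before the other ends.
Sorted by start: Jonas, Mei, Aoife, Hannah, Sana.
Mei starts exactly when Jonas ends (back-to-back, no overlap) — done with Jonas.
Aoife starts after Mei ends — done with Mei.
Hannah starts before Aoife ends → Aoife and Hannah overlap.
Sana starts before Aoife ends → Aoife and Sana overlap.
Sana starts before Hannah ends → Hannah and Sana overlap.
Overlapping pairs: Aoife & Hannah, Aoife & Sana, Hannah & Sana — 3 in total.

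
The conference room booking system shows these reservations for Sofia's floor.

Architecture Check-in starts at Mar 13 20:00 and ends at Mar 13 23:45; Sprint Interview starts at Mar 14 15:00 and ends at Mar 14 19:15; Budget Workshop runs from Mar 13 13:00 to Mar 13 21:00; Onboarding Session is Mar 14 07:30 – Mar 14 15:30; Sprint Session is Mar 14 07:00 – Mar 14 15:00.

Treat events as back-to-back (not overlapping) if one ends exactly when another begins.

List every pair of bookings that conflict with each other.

Sorted by start: Budget Workshop, Architecture Check-in, Sprint Session, Onboarding Session, Sprint Interview.
Architecture Check-in starts before Budget Workshop ends → Budget Workshop and Architecture Check-in overlap.
Sprint Session starts after Budget Workshop ends, so Budget Workshop has no further overlaps.
Sprint Session starts after Architecture Check-in ends, so Architecture Check-in has no further overlaps.
Onboarding Session starts before Sprint Session ends → Sprint Session and Onboarding Session overlap.
Sprint Interview starts exactly when Sprint Session ends (back-to-back, no overlap).
Sprint Interview starts before Onboarding Session ends → Onboarding Session and Sprint Interview overlap.

Architecture Check-in & Budget Workshop, Onboarding Session & Sprint Interview, Onboarding Session & Sprint Session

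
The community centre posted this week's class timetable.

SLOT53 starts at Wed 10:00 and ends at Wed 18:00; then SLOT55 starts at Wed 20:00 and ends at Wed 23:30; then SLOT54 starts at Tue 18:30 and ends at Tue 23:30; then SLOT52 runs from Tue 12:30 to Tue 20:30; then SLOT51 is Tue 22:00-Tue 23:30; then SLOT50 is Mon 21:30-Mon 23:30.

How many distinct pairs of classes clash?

Sorted by start: SLOT50, SLOT52, SLOT54, SLOT51, SLOT53, SLOT55.
SLOT52 starts after SLOT50 ends — done with SLOT50.
SLOT54 starts before SLOT52 ends → SLOT52 and SLOT54 overlap.
SLOT51 starts after SLOT52 ends — done with SLOT52.
SLOT51 starts before SLOT54 ends → SLOT54 and SLOT51 overlap.
SLOT53 starts after SLOT54 ends — done with SLOT54.
SLOT53 starts after SLOT51 ends — done with SLOT51.
SLOT55 starts after SLOT53 ends.
Overlapping pairs: SLOT51 & SLOT54, SLOT52 & SLOT54 — 2 in total.

2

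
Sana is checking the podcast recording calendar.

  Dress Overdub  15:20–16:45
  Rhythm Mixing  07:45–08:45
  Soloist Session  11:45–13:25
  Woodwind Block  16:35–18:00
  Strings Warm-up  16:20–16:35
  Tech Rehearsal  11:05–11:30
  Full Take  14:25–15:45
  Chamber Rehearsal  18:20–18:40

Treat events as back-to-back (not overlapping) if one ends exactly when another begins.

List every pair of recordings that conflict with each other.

Sorted by start: Rhythm Mixing, Tech Rehearsal, Soloist Session, Full Take, Dress Overdub, Strings Warm-up, Woodwind Block, Chamber Rehearsal.
Tech Rehearsal starts after Rhythm Mixing ends; Rhythm Mixing is clear from here.
Soloist Session starts after Tech Rehearsal ends; Tech Rehearsal is clear from here.
Full Take starts after Soloist Session ends; Soloist Session is clear from here.
Dress Overdub starts before Full Take ends → Full Take and Dress Overdub overlap.
Strings Warm-up starts after Full Take ends; Full Take is clear from here.
Strings Warm-up starts before Dress Overdub ends → Dress Overdub and Strings Warm-up overlap.
Woodwind Block starts before Dress Overdub ends → Dress Overdub and Woodwind Block overlap.
Chamber Rehearsal starts after Dress Overdub ends.
Woodwind Block starts exactly when Strings Warm-up ends (back-to-back, no overlap); Strings Warm-up is clear from here.
Chamber Rehearsal starts after Woodwind Block ends.

Dress Overdub & Full Take, Dress Overdub & Strings Warm-up, Dress Overdub & Woodwind Block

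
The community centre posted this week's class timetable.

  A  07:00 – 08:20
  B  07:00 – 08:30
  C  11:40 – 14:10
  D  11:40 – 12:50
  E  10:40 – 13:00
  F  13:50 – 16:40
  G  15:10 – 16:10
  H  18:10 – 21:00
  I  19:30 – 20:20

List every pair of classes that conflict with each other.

Two intervals overlap when each starts before the other ends.
Sorted by start: A, B, E, C, D, F, G, H, I.
B starts before A ends → A and B overlap.
E starts after A ends; A is clear from here.
E starts after B ends; B is clear from here.
C starts before E ends → E and C overlap.
D starts before E ends → E and D overlap.
F starts after E ends; E is clear from here.
D starts before C ends → C and D overlap.
F starts before C ends → C and F overlap.
G starts after C ends; C is clear from here.
F starts after D ends; D is clear from here.
G starts before F ends → F and G overlap.
H starts after F ends; F is clear from here.
H starts after G ends; G is clear from here.
I starts before H ends → H and I overlap.

A & B, C & D, C & E, C & F, D & E, F & G, H & I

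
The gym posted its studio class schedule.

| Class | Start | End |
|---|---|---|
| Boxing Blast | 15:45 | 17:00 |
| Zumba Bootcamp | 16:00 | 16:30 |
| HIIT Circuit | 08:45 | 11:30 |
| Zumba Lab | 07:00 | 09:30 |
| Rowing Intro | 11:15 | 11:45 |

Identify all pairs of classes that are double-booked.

Sorted by start: Zumba Lab, HIIT Circuit, Rowing Intro, Boxing Blast, Zumba Bootcamp.
HIIT Circuit starts before Zumba Lab ends → Zumba Lab and HIIT Circuit overlap.
Rowing Intro starts after Zumba Lab ends — done with Zumba Lab.
Rowing Intro starts before HIIT Circuit ends → HIIT Circuit and Rowing Intro overlap.
Boxing Blast starts after HIIT Circuit ends — done with HIIT Circuit.
Boxing Blast starts after Rowing Intro ends — done with Rowing Intro.
Zumba Bootcamp starts before Boxing Blast ends → Boxing Blast and Zumba Bootcamp overlap.

Boxing Blast & Zumba Bootcamp, HIIT Circuit & Rowing Intro, HIIT Circuit & Zumba Lab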